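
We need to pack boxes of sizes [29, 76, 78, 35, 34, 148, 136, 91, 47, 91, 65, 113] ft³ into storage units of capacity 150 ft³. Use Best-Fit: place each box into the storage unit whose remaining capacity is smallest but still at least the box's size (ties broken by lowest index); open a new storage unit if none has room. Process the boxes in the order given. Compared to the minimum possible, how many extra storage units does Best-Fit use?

1

Best-Fit: [29,76,35] [78,34] [148] [136] [91,47] [91] [65] [113] → 8 storage units.
Total size 943 ft³; any packing needs at least ⌈943/150⌉ = 7 storage units.
An optimal packing achieves that bound: [148] [136] [113,35] [91,47] [91,34] [78,65] [76,29] → 7 storage units.
Excess: 8 − 7 = 1.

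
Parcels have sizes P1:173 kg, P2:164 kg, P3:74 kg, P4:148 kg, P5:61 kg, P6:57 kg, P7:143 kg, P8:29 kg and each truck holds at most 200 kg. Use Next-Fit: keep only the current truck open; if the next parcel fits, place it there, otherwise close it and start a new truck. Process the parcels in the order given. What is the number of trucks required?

P1 (173 kg) → truck 1 (remaining 27 kg)
P2 (164 kg) → truck 2 (remaining 36 kg)
P3 (74 kg) → truck 3 (remaining 126 kg)
P4 (148 kg) → truck 4 (remaining 52 kg)
P5 (61 kg) → truck 5 (remaining 139 kg)
P6 (57 kg) → truck 5 (remaining 82 kg)
P7 (143 kg) → truck 6 (remaining 57 kg)
P8 (29 kg) → truck 6 (remaining 28 kg)
Final trucks: [173] [164] [74] [148] [61,57] [143,29].

6 trucks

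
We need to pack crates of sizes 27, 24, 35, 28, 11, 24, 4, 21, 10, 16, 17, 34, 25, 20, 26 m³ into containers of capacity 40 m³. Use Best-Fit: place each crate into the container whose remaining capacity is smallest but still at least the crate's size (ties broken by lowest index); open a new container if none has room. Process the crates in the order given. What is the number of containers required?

27 m³ → container 1 (remaining 13 m³)
24 m³ → container 2 (remaining 16 m³)
35 m³ → container 3 (remaining 5 m³)
28 m³ → container 4 (remaining 12 m³)
11 m³ → container 4 (remaining 1 m³)
24 m³ → container 5 (remaining 16 m³)
4 m³ → container 3 (remaining 1 m³)
21 m³ → container 6 (remaining 19 m³)
10 m³ → container 1 (remaining 3 m³)
16 m³ → container 2 (remaining 0 m³)
17 m³ → container 6 (remaining 2 m³)
34 m³ → container 7 (remaining 6 m³)
25 m³ → container 8 (remaining 15 m³)
20 m³ → container 9 (remaining 20 m³)
26 m³ → container 10 (remaining 14 m³)
Final containers: [27,10] [24,16] [35,4] [28,11] [24] [21,17] [34] [25] [20] [26].

10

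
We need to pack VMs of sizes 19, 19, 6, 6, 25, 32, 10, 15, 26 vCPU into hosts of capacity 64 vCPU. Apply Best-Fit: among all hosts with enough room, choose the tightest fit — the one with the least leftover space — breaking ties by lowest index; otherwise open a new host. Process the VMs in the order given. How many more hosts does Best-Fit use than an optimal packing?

Best-Fit: [19,19,6,6,10] [25,32] [15,26] → 3 hosts.
Total size 158 vCPU; any packing needs at least ⌈158/64⌉ = 3 hosts.
So 3 is already optimal.

0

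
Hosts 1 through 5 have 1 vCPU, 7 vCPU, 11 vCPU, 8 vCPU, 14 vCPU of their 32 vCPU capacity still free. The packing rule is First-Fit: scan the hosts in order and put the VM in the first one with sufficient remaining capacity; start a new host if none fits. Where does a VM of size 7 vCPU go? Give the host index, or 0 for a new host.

2

Hosts with room: host 2 (7 vCPU), host 3 (11 vCPU), host 4 (8 vCPU), host 5 (14 vCPU).
The first with room is host 2.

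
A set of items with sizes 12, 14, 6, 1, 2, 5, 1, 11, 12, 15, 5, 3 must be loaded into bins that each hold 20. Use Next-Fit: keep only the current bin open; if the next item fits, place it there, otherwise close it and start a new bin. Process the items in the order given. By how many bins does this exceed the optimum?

Next-Fit: [12] [14,6] [1,2,5,1,11] [12] [15,5] [3] → 6 bins.
Total size 87; any packing needs at least ⌈87/20⌉ = 5 bins.
An optimal packing achieves that bound: [15,5] [14,6] [12,5,3] [12,2,1,1] [11] → 5 bins.
Excess: 6 − 5 = 1.

1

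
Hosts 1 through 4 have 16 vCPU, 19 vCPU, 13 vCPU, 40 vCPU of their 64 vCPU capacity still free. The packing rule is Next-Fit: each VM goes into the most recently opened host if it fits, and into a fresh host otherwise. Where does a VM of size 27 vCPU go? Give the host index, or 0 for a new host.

4

Next-Fit only looks at host 4, which has 40 vCPU free.
27 vCPU fits there.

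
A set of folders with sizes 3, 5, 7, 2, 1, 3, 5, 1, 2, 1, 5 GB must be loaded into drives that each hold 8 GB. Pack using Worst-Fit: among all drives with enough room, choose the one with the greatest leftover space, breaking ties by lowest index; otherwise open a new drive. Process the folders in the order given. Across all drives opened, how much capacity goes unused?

3 GB → drive 1 (remaining 5 GB)
5 GB → drive 1 (remaining 0 GB)
7 GB → drive 2 (remaining 1 GB)
2 GB → drive 3 (remaining 6 GB)
1 GB → drive 3 (remaining 5 GB)
3 GB → drive 3 (remaining 2 GB)
5 GB → drive 4 (remaining 3 GB)
1 GB → drive 4 (remaining 2 GB)
2 GB → drive 3 (remaining 0 GB)
1 GB → drive 4 (remaining 1 GB)
5 GB → drive 5 (remaining 3 GB)
5 drives × 8 GB = 40 GB; used 35 GB; unused 5 GB.

5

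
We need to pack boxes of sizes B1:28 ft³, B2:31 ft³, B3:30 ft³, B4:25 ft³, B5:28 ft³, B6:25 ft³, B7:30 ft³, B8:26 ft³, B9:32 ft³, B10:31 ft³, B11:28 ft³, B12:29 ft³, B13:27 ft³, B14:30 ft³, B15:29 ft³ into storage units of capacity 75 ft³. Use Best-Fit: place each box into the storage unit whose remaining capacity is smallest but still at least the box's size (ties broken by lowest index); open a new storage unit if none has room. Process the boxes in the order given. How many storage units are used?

storage unit 1: place B1 (28 ft³), 47 ft³ left
storage unit 1: place B2 (31 ft³), 16 ft³ left
storage unit 2: place B3 (30 ft³), 45 ft³ left
storage unit 2: place B4 (25 ft³), 20 ft³ left
storage unit 3: place B5 (28 ft³), 47 ft³ left
storage unit 3: place B6 (25 ft³), 22 ft³ left
storage unit 4: place B7 (30 ft³), 45 ft³ left
storage unit 4: place B8 (26 ft³), 19 ft³ left
storage unit 5: place B9 (32 ft³), 43 ft³ left
storage unit 5: place B10 (31 ft³), 12 ft³ left
storage unit 6: place B11 (28 ft³), 47 ft³ left
storage unit 6: place B12 (29 ft³), 18 ft³ left
storage unit 7: place B13 (27 ft³), 48 ft³ left
storage unit 7: place B14 (30 ft³), 18 ft³ left
storage unit 8: place B15 (29 ft³), 46 ft³ left

8 storage units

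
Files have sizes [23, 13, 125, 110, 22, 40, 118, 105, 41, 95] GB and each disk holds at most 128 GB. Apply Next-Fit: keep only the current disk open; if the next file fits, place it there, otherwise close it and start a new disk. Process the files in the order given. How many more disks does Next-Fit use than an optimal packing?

Next-Fit: [23,13] [125] [110] [22,40] [118] [105] [41] [95] → 8 disks.
Total size 692 GB; any packing needs at least ⌈692/128⌉ = 6 disks.
An optimal packing achieves that bound: [125] [118] [110,13] [105,23] [95,22] [41,40] → 6 disks.
Excess: 8 − 6 = 2.

2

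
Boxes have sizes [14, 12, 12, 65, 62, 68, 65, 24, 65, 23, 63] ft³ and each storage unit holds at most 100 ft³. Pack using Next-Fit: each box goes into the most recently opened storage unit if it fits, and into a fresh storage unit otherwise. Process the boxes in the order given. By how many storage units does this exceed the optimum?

1

Next-Fit: [14,12,12] [65] [62] [68] [65,24] [65,23] [63] → 7 storage units.
6 boxes exceed 50 ft³ (half the capacity), and no two of those can share a storage unit, so at least 6 storage units are needed.
An optimal packing achieves that bound: [68,24] [65,23,12] [65,14,12] [65] [63] [62] → 6 storage units.
Excess: 7 − 6 = 1.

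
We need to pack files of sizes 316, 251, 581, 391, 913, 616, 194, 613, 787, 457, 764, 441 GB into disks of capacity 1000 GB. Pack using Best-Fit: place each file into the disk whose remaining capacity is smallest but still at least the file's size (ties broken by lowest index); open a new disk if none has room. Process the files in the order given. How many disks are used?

8

Put 316 GB in disk 1; 684 GB remain.
Put 251 GB in disk 1; 433 GB remain.
Put 581 GB in disk 2; 419 GB remain.
Put 391 GB in disk 2; 28 GB remain.
Put 913 GB in disk 3; 87 GB remain.
Put 616 GB in disk 4; 384 GB remain.
Put 194 GB in disk 4; 190 GB remain.
Put 613 GB in disk 5; 387 GB remain.
Put 787 GB in disk 6; 213 GB remain.
Put 457 GB in disk 7; 543 GB remain.
Put 764 GB in disk 8; 236 GB remain.
Put 441 GB in disk 7; 102 GB remain.
Final disks: [316,251] [581,391] [913] [616,194] [613] [787] [457,441] [764].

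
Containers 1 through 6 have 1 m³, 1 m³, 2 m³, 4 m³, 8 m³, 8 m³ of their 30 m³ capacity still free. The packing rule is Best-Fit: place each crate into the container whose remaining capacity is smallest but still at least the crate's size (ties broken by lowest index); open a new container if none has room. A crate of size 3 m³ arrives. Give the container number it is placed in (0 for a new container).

4

Containers with room: container 4 (4 m³), container 5 (8 m³), container 6 (8 m³).
Tightest fit is container 4 with 4 m³ free.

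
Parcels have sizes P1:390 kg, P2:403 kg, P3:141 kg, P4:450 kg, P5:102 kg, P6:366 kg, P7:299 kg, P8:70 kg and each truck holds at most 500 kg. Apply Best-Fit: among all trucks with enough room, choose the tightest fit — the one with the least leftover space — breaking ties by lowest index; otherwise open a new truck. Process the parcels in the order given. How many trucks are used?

P1 (390 kg) → truck 1 (remaining 110 kg)
P2 (403 kg) → truck 2 (remaining 97 kg)
P3 (141 kg) → truck 3 (remaining 359 kg)
P4 (450 kg) → truck 4 (remaining 50 kg)
P5 (102 kg) → truck 1 (remaining 8 kg)
P6 (366 kg) → truck 5 (remaining 134 kg)
P7 (299 kg) → truck 3 (remaining 60 kg)
P8 (70 kg) → truck 2 (remaining 27 kg)
Final trucks: [390,102] [403,70] [141,299] [450] [366].

5 trucks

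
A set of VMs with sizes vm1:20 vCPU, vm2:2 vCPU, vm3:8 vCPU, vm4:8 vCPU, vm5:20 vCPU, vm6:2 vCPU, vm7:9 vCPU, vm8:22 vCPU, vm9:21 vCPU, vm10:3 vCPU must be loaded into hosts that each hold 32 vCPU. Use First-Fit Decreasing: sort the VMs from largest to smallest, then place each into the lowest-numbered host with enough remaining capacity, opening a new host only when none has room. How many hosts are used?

Sorted descending: 22, 21, 20, 20, 9, 8, 8, 3, 2, 2.
Put 22 vCPU in host 1; 10 vCPU remain.
Put 21 vCPU in host 2; 11 vCPU remain.
Put 20 vCPU in host 3; 12 vCPU remain.
Put 20 vCPU in host 4; 12 vCPU remain.
Put 9 vCPU in host 1; 1 vCPU remain.
Put 8 vCPU in host 2; 3 vCPU remain.
Put 8 vCPU in host 3; 4 vCPU remain.
Put 3 vCPU in host 2; 0 vCPU remain.
Put 2 vCPU in host 3; 2 vCPU remain.
Put 2 vCPU in host 3; 0 vCPU remain.
Final hosts: [22,9] [21,8,3] [20,8,2,2] [20].

4 hosts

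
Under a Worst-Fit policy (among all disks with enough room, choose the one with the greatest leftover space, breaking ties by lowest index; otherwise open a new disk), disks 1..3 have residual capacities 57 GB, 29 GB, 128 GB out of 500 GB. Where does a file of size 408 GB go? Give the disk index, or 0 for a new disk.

No disk has ≥ 408 GB free, so a new disk is opened.

0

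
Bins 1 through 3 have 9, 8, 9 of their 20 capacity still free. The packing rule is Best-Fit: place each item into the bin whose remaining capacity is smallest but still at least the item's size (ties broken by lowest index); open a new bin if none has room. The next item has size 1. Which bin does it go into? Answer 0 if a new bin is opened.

Bins with room: bin 1 (9), bin 2 (8), bin 3 (9).
Tightest fit is bin 2 with 8 free.

2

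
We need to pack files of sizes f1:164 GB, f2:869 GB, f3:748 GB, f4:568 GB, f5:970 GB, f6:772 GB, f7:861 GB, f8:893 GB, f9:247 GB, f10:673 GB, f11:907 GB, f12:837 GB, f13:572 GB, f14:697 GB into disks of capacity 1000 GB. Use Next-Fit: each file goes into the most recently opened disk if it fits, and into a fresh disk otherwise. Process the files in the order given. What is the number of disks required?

Put f1 (164 GB) in disk 1; 836 GB remain.
Put f2 (869 GB) in disk 2; 131 GB remain.
Put f3 (748 GB) in disk 3; 252 GB remain.
Put f4 (568 GB) in disk 4; 432 GB remain.
Put f5 (970 GB) in disk 5; 30 GB remain.
Put f6 (772 GB) in disk 6; 228 GB remain.
Put f7 (861 GB) in disk 7; 139 GB remain.
Put f8 (893 GB) in disk 8; 107 GB remain.
Put f9 (247 GB) in disk 9; 753 GB remain.
Put f10 (673 GB) in disk 9; 80 GB remain.
Put f11 (907 GB) in disk 10; 93 GB remain.
Put f12 (837 GB) in disk 11; 163 GB remain.
Put f13 (572 GB) in disk 12; 428 GB remain.
Put f14 (697 GB) in disk 13; 303 GB remain.

13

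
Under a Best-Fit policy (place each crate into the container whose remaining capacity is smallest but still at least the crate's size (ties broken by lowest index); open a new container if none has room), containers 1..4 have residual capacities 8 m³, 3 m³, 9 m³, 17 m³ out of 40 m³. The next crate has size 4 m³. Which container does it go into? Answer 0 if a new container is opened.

Containers with room: container 1 (8 m³), container 3 (9 m³), container 4 (17 m³).
Tightest fit is container 1 with 8 m³ free.

1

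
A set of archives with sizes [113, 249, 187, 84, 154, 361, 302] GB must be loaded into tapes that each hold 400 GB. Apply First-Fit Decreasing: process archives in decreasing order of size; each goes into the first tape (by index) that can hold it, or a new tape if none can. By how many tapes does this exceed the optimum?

0

First-Fit Decreasing: [361] [302,84] [249,113] [187,154] → 4 tapes.
Total size 1450 GB; any packing needs at least ⌈1450/400⌉ = 4 tapes.
So 4 is already optimal.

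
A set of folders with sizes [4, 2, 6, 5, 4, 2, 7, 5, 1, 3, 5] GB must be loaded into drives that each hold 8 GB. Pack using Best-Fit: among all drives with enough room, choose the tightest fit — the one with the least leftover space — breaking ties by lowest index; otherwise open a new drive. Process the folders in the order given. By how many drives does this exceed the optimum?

1

Best-Fit: [4,2,2] [6] [5,3] [4] [7,1] [5] [5] → 7 drives.
Total size 44 GB; any packing needs at least ⌈44/8⌉ = 6 drives.
An optimal packing achieves that bound: [7,1] [6,2] [5,3] [5,2] [5] [4,4] → 6 drives.
Excess: 7 − 6 = 1.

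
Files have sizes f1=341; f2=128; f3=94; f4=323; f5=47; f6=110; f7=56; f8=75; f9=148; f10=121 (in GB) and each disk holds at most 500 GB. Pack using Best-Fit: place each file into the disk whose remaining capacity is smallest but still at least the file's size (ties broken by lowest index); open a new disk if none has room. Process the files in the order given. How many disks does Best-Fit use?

f1 (341 GB) → disk 1 (remaining 159 GB)
f2 (128 GB) → disk 1 (remaining 31 GB)
f3 (94 GB) → disk 2 (remaining 406 GB)
f4 (323 GB) → disk 2 (remaining 83 GB)
f5 (47 GB) → disk 2 (remaining 36 GB)
f6 (110 GB) → disk 3 (remaining 390 GB)
f7 (56 GB) → disk 3 (remaining 334 GB)
f8 (75 GB) → disk 3 (remaining 259 GB)
f9 (148 GB) → disk 3 (remaining 111 GB)
f10 (121 GB) → disk 4 (remaining 379 GB)
Final disks: [341,128] [94,323,47] [110,56,75,148] [121].

4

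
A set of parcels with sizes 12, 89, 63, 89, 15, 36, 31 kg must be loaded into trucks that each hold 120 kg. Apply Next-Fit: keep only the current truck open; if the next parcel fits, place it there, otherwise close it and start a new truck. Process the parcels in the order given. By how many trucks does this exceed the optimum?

1

Next-Fit: [12,89] [63] [89,15] [36,31] → 4 trucks.
Total size 335 kg; any packing needs at least ⌈335/120⌉ = 3 trucks.
An optimal packing achieves that bound: [89,31] [89,15,12] [63,36] → 3 trucks.
Excess: 4 − 3 = 1.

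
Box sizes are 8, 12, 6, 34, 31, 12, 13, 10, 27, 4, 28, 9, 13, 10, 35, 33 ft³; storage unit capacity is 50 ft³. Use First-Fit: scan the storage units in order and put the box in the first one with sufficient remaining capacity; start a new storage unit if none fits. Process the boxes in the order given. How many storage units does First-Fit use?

7

Put 8 ft³ in storage unit 1; 42 ft³ remain.
Put 12 ft³ in storage unit 1; 30 ft³ remain.
Put 6 ft³ in storage unit 1; 24 ft³ remain.
Put 34 ft³ in storage unit 2; 16 ft³ remain.
Put 31 ft³ in storage unit 3; 19 ft³ remain.
Put 12 ft³ in storage unit 1; 12 ft³ remain.
Put 13 ft³ in storage unit 2; 3 ft³ remain.
Put 10 ft³ in storage unit 1; 2 ft³ remain.
Put 27 ft³ in storage unit 4; 23 ft³ remain.
Put 4 ft³ in storage unit 3; 15 ft³ remain.
Put 28 ft³ in storage unit 5; 22 ft³ remain.
Put 9 ft³ in storage unit 3; 6 ft³ remain.
Put 13 ft³ in storage unit 4; 10 ft³ remain.
Put 10 ft³ in storage unit 4; 0 ft³ remain.
Put 35 ft³ in storage unit 6; 15 ft³ remain.
Put 33 ft³ in storage unit 7; 17 ft³ remain.
Final storage units: [8,12,6,12,10] [34,13] [31,4,9] [27,13,10] [28] [35] [33].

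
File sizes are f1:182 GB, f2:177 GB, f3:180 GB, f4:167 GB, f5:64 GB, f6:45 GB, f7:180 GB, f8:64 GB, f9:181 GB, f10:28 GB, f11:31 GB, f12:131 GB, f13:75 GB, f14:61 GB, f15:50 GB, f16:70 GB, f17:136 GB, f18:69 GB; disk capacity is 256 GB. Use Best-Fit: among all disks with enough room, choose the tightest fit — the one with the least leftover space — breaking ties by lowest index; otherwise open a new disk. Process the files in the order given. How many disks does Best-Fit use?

f1 (182 GB) → disk 1 (remaining 74 GB)
f2 (177 GB) → disk 2 (remaining 79 GB)
f3 (180 GB) → disk 3 (remaining 76 GB)
f4 (167 GB) → disk 4 (remaining 89 GB)
f5 (64 GB) → disk 1 (remaining 10 GB)
f6 (45 GB) → disk 3 (remaining 31 GB)
f7 (180 GB) → disk 5 (remaining 76 GB)
f8 (64 GB) → disk 5 (remaining 12 GB)
f9 (181 GB) → disk 6 (remaining 75 GB)
f10 (28 GB) → disk 3 (remaining 3 GB)
f11 (31 GB) → disk 6 (remaining 44 GB)
f12 (131 GB) → disk 7 (remaining 125 GB)
f13 (75 GB) → disk 2 (remaining 4 GB)
f14 (61 GB) → disk 4 (remaining 28 GB)
f15 (50 GB) → disk 7 (remaining 75 GB)
f16 (70 GB) → disk 7 (remaining 5 GB)
f17 (136 GB) → disk 8 (remaining 120 GB)
f18 (69 GB) → disk 8 (remaining 51 GB)

8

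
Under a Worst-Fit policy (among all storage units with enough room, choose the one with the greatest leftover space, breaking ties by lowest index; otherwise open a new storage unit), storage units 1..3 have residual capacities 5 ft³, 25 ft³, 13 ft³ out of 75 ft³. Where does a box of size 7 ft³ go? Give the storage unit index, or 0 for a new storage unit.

Storage units with room: storage unit 2 (25 ft³), storage unit 3 (13 ft³).
Most room is storage unit 2 with 25 ft³ free.

2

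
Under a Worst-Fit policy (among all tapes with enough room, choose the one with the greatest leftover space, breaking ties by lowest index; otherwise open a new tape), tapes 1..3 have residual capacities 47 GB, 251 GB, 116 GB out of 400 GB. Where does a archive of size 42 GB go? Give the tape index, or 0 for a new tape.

Tapes with room: tape 1 (47 GB), tape 2 (251 GB), tape 3 (116 GB).
Most room is tape 2 with 251 GB free.

2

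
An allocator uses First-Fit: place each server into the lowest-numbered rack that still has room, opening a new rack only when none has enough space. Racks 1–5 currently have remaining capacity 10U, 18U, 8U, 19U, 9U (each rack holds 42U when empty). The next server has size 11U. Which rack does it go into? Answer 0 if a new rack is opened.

Racks with room: rack 2 (18U), rack 4 (19U).
The first with room is rack 2.

2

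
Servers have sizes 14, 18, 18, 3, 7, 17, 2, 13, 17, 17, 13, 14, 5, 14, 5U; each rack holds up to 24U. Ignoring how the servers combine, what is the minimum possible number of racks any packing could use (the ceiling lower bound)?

Total size = 14 + 18 + 18 + 3 + 7 + 17 + 2 + 13 + 17 + 17 + 13 + 14 + 5 + 14 + 5 = 177U.
⌈177 / 24⌉ = 8.

8 racks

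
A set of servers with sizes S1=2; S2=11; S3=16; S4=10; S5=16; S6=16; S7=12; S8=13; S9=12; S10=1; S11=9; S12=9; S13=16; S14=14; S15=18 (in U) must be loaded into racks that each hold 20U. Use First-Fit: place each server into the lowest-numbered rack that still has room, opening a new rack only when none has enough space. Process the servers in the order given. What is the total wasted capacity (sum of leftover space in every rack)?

rack 1: place S1 (2U), 18U left
rack 1: place S2 (11U), 7U left
rack 2: place S3 (16U), 4U left
rack 3: place S4 (10U), 10U left
rack 4: place S5 (16U), 4U left
rack 5: place S6 (16U), 4U left
rack 6: place S7 (12U), 8U left
rack 7: place S8 (13U), 7U left
rack 8: place S9 (12U), 8U left
rack 1: place S10 (1U), 6U left
rack 3: place S11 (9U), 1U left
rack 9: place S12 (9U), 11U left
rack 10: place S13 (16U), 4U left
rack 11: place S14 (14U), 6U left
rack 12: place S15 (18U), 2U left
12 racks × 20U = 240U; used 175U; unused 65U.

65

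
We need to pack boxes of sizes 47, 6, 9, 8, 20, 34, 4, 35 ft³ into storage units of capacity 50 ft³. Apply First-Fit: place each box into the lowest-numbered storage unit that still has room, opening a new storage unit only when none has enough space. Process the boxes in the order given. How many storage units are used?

4 storage units

Put 47 ft³ in storage unit 1; 3 ft³ remain.
Put 6 ft³ in storage unit 2; 44 ft³ remain.
Put 9 ft³ in storage unit 2; 35 ft³ remain.
Put 8 ft³ in storage unit 2; 27 ft³ remain.
Put 20 ft³ in storage unit 2; 7 ft³ remain.
Put 34 ft³ in storage unit 3; 16 ft³ remain.
Put 4 ft³ in storage unit 2; 3 ft³ remain.
Put 35 ft³ in storage unit 4; 15 ft³ remain.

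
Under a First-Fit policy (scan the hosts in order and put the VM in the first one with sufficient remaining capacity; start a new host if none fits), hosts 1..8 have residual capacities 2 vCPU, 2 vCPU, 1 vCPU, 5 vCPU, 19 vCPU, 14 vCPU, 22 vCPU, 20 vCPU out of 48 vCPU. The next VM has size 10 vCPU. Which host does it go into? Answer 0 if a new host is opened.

Hosts with room: host 5 (19 vCPU), host 6 (14 vCPU), host 7 (22 vCPU), host 8 (20 vCPU).
The first with room is host 5.

5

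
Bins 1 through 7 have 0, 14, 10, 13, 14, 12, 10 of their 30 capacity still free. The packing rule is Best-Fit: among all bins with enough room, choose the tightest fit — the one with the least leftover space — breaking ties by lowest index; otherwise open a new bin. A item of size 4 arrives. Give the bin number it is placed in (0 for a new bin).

3

Bins with room: bin 2 (14), bin 3 (10), bin 4 (13), bin 5 (14), bin 6 (12), bin 7 (10).
Tightest fit is bin 3 with 10 free.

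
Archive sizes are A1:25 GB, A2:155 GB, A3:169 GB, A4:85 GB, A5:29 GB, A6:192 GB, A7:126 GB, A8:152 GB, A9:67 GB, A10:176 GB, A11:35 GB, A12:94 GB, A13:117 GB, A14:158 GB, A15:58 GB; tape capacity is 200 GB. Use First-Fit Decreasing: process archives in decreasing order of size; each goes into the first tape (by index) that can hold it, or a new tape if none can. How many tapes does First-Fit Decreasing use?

Sorted descending: 192, 176, 169, 158, 155, 152, 126, 117, 94, 85, 67, 58, 35, 29, 25.
Put 192 GB in tape 1; 8 GB remain.
Put 176 GB in tape 2; 24 GB remain.
Put 169 GB in tape 3; 31 GB remain.
Put 158 GB in tape 4; 42 GB remain.
Put 155 GB in tape 5; 45 GB remain.
Put 152 GB in tape 6; 48 GB remain.
Put 126 GB in tape 7; 74 GB remain.
Put 117 GB in tape 8; 83 GB remain.
Put 94 GB in tape 9; 106 GB remain.
Put 85 GB in tape 9; 21 GB remain.
Put 67 GB in tape 7; 7 GB remain.
Put 58 GB in tape 8; 25 GB remain.
Put 35 GB in tape 4; 7 GB remain.
Put 29 GB in tape 3; 2 GB remain.
Put 25 GB in tape 5; 20 GB remain.
Final tapes: [192] [176] [169,29] [158,35] [155,25] [152] [126,67] [117,58] [94,85].

9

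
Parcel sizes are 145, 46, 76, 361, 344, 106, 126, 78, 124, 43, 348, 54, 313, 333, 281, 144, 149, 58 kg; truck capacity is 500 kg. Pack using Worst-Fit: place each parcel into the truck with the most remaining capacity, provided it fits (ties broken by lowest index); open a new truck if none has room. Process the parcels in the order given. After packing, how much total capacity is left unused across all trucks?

145 kg → truck 1 (remaining 355 kg)
46 kg → truck 1 (remaining 309 kg)
76 kg → truck 1 (remaining 233 kg)
361 kg → truck 2 (remaining 139 kg)
344 kg → truck 3 (remaining 156 kg)
106 kg → truck 1 (remaining 127 kg)
126 kg → truck 3 (remaining 30 kg)
78 kg → truck 2 (remaining 61 kg)
124 kg → truck 1 (remaining 3 kg)
43 kg → truck 2 (remaining 18 kg)
348 kg → truck 4 (remaining 152 kg)
54 kg → truck 4 (remaining 98 kg)
313 kg → truck 5 (remaining 187 kg)
333 kg → truck 6 (remaining 167 kg)
281 kg → truck 7 (remaining 219 kg)
144 kg → truck 7 (remaining 75 kg)
149 kg → truck 5 (remaining 38 kg)
58 kg → truck 6 (remaining 109 kg)
7 trucks × 500 kg = 3500 kg; used 3129 kg; unused 371 kg.

371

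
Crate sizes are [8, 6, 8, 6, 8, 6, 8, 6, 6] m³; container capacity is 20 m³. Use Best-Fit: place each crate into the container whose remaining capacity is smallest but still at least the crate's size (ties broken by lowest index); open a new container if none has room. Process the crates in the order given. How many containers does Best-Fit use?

Put 8 m³ in container 1; 12 m³ remain.
Put 6 m³ in container 1; 6 m³ remain.
Put 8 m³ in container 2; 12 m³ remain.
Put 6 m³ in container 1; 0 m³ remain.
Put 8 m³ in container 2; 4 m³ remain.
Put 6 m³ in container 3; 14 m³ remain.
Put 8 m³ in container 3; 6 m³ remain.
Put 6 m³ in container 3; 0 m³ remain.
Put 6 m³ in container 4; 14 m³ remain.

4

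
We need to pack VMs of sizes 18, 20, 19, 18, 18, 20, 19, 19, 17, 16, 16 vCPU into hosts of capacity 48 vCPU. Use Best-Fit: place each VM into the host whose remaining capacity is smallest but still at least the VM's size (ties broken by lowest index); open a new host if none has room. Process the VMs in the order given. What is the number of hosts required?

6

Put 18 vCPU in host 1; 30 vCPU remain.
Put 20 vCPU in host 1; 10 vCPU remain.
Put 19 vCPU in host 2; 29 vCPU remain.
Put 18 vCPU in host 2; 11 vCPU remain.
Put 18 vCPU in host 3; 30 vCPU remain.
Put 20 vCPU in host 3; 10 vCPU remain.
Put 19 vCPU in host 4; 29 vCPU remain.
Put 19 vCPU in host 4; 10 vCPU remain.
Put 17 vCPU in host 5; 31 vCPU remain.
Put 16 vCPU in host 5; 15 vCPU remain.
Put 16 vCPU in host 6; 32 vCPU remain.
Final hosts: [18,20] [19,18] [18,20] [19,19] [17,16] [16].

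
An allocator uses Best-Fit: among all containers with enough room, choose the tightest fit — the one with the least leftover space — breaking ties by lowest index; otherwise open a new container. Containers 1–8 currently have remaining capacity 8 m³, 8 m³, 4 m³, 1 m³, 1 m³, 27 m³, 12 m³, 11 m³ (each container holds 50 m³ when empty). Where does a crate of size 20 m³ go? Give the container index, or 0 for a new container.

6

Containers with room: container 6 (27 m³).
Tightest fit is container 6 with 27 m³ free.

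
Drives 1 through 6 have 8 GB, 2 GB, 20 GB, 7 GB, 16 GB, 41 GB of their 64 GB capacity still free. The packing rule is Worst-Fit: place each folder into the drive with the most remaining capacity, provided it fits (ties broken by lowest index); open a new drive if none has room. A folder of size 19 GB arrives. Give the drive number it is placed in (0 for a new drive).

Drives with room: drive 3 (20 GB), drive 6 (41 GB).
Most room is drive 6 with 41 GB free.

6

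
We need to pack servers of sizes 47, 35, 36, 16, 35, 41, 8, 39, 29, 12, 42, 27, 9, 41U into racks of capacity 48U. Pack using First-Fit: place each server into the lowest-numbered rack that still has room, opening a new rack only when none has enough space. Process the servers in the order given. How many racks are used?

10

Put 47U in rack 1; 1U remain.
Put 35U in rack 2; 13U remain.
Put 36U in rack 3; 12U remain.
Put 16U in rack 4; 32U remain.
Put 35U in rack 5; 13U remain.
Put 41U in rack 6; 7U remain.
Put 8U in rack 2; 5U remain.
Put 39U in rack 7; 9U remain.
Put 29U in rack 4; 3U remain.
Put 12U in rack 3; 0U remain.
Put 42U in rack 8; 6U remain.
Put 27U in rack 9; 21U remain.
Put 9U in rack 5; 4U remain.
Put 41U in rack 10; 7U remain.
Final racks: [47] [35,8] [36,12] [16,29] [35,9] [41] [39] [42] [27] [41].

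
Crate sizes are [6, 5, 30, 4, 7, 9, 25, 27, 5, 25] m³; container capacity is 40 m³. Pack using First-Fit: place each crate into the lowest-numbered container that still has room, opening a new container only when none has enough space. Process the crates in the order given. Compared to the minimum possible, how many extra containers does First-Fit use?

1

First-Fit: [6,5,4,7,9,5] [30] [25] [27] [25] → 5 containers.
Total size 143 m³; any packing needs at least ⌈143/40⌉ = 4 containers.
An optimal packing achieves that bound: [30,9] [27,7,6] [25,5,5,4] [25] → 4 containers.
Excess: 5 − 4 = 1.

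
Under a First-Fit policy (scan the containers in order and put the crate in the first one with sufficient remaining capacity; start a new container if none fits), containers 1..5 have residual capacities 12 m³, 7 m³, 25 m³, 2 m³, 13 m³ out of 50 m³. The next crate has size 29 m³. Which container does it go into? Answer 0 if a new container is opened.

0

No container has ≥ 29 m³ free, so a new container is opened.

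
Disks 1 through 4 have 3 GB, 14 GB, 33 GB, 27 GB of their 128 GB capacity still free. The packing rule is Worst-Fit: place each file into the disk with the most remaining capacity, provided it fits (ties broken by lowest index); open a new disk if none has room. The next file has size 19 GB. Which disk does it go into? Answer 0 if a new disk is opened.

Disks with room: disk 3 (33 GB), disk 4 (27 GB).
Most room is disk 3 with 33 GB free.

3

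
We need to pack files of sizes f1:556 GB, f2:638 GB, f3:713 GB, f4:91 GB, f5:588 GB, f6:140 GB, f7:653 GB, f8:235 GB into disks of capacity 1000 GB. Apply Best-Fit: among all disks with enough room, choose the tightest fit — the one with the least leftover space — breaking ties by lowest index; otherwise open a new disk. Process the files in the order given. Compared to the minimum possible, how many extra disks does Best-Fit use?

0

Best-Fit: [556] [638] [713,91,140] [588] [653,235] → 5 disks.
5 files exceed 500 GB (half the capacity), and no two of those can share a disk, so at least 5 disks are needed.
So 5 is already optimal.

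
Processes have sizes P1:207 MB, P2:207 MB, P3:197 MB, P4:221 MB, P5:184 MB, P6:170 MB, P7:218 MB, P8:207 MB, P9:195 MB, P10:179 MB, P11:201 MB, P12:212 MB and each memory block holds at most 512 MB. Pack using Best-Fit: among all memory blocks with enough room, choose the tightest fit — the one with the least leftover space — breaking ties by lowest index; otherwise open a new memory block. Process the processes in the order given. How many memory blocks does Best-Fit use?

P1 (207 MB) → memory block 1 (remaining 305 MB)
P2 (207 MB) → memory block 1 (remaining 98 MB)
P3 (197 MB) → memory block 2 (remaining 315 MB)
P4 (221 MB) → memory block 2 (remaining 94 MB)
P5 (184 MB) → memory block 3 (remaining 328 MB)
P6 (170 MB) → memory block 3 (remaining 158 MB)
P7 (218 MB) → memory block 4 (remaining 294 MB)
P8 (207 MB) → memory block 4 (remaining 87 MB)
P9 (195 MB) → memory block 5 (remaining 317 MB)
P10 (179 MB) → memory block 5 (remaining 138 MB)
P11 (201 MB) → memory block 6 (remaining 311 MB)
P12 (212 MB) → memory block 6 (remaining 99 MB)

6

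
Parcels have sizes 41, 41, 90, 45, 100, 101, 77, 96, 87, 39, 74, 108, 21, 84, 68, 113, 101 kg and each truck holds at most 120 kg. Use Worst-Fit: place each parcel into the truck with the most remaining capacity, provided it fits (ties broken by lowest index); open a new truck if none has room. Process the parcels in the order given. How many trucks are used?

truck 1: place 41 kg, 79 kg left
truck 1: place 41 kg, 38 kg left
truck 2: place 90 kg, 30 kg left
truck 3: place 45 kg, 75 kg left
truck 4: place 100 kg, 20 kg left
truck 5: place 101 kg, 19 kg left
truck 6: place 77 kg, 43 kg left
truck 7: place 96 kg, 24 kg left
truck 8: place 87 kg, 33 kg left
truck 3: place 39 kg, 36 kg left
truck 9: place 74 kg, 46 kg left
truck 10: place 108 kg, 12 kg left
truck 9: place 21 kg, 25 kg left
truck 11: place 84 kg, 36 kg left
truck 12: place 68 kg, 52 kg left
truck 13: place 113 kg, 7 kg left
truck 14: place 101 kg, 19 kg left
Final trucks: [41,41] [90] [45,39] [100] [101] [77] [96] [87] [74,21] [108] [84] [68] [113] [101].

14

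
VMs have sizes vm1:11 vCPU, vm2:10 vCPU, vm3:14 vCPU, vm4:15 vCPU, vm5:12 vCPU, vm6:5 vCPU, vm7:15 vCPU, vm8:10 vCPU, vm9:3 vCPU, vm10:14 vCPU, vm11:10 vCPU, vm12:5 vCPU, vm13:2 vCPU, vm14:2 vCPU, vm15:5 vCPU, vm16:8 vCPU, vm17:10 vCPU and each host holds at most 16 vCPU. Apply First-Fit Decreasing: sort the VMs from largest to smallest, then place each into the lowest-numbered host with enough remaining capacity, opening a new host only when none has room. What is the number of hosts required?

11 hosts

Sorted descending: 15, 15, 14, 14, 12, 11, 10, 10, 10, 10, 8, 5, 5, 5, 3, 2, 2.
host 1: place 15 vCPU, 1 vCPU left
host 2: place 15 vCPU, 1 vCPU left
host 3: place 14 vCPU, 2 vCPU left
host 4: place 14 vCPU, 2 vCPU left
host 5: place 12 vCPU, 4 vCPU left
host 6: place 11 vCPU, 5 vCPU left
host 7: place 10 vCPU, 6 vCPU left
host 8: place 10 vCPU, 6 vCPU left
host 9: place 10 vCPU, 6 vCPU left
host 10: place 10 vCPU, 6 vCPU left
host 11: place 8 vCPU, 8 vCPU left
host 6: place 5 vCPU, 0 vCPU left
host 7: place 5 vCPU, 1 vCPU left
host 8: place 5 vCPU, 1 vCPU left
host 5: place 3 vCPU, 1 vCPU left
host 3: place 2 vCPU, 0 vCPU left
host 4: place 2 vCPU, 0 vCPU left
Final hosts: [15] [15] [14,2] [14,2] [12,3] [11,5] [10,5] [10,5] [10] [10] [8].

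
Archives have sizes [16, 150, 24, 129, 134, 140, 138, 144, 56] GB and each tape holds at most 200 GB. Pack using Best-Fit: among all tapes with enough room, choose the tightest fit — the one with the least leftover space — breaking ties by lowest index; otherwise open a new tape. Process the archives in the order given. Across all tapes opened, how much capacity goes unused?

269

Put 16 GB in tape 1; 184 GB remain.
Put 150 GB in tape 1; 34 GB remain.
Put 24 GB in tape 1; 10 GB remain.
Put 129 GB in tape 2; 71 GB remain.
Put 134 GB in tape 3; 66 GB remain.
Put 140 GB in tape 4; 60 GB remain.
Put 138 GB in tape 5; 62 GB remain.
Put 144 GB in tape 6; 56 GB remain.
Put 56 GB in tape 6; 0 GB remain.
6 tapes × 200 GB = 1200 GB; used 931 GB; unused 269 GB.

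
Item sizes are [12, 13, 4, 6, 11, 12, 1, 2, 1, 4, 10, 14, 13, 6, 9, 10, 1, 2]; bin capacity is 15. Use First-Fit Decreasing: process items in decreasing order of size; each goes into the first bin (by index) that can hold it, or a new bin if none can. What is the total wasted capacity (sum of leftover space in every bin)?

19

Sorted descending: 14, 13, 13, 12, 12, 11, 10, 10, 9, 6, 6, 4, 4, 2, 2, 1, 1, 1.
Put 14 in bin 1; 1 remain.
Put 13 in bin 2; 2 remain.
Put 13 in bin 3; 2 remain.
Put 12 in bin 4; 3 remain.
Put 12 in bin 5; 3 remain.
Put 11 in bin 6; 4 remain.
Put 10 in bin 7; 5 remain.
Put 10 in bin 8; 5 remain.
Put 9 in bin 9; 6 remain.
Put 6 in bin 9; 0 remain.
Put 6 in bin 10; 9 remain.
Put 4 in bin 6; 0 remain.
Put 4 in bin 7; 1 remain.
Put 2 in bin 2; 0 remain.
Put 2 in bin 3; 0 remain.
Put 1 in bin 1; 0 remain.
Put 1 in bin 4; 2 remain.
Put 1 in bin 4; 1 remain.
10 bins × 15 = 150; used 131; unused 19.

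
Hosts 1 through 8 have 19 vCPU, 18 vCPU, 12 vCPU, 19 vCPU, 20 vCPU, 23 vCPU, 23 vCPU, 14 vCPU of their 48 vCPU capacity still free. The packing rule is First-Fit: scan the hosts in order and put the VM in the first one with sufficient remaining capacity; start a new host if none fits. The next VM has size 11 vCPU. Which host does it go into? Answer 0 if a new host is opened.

Hosts with room: host 1 (19 vCPU), host 2 (18 vCPU), host 3 (12 vCPU), host 4 (19 vCPU), host 5 (20 vCPU), host 6 (23 vCPU), host 7 (23 vCPU), host 8 (14 vCPU).
The first with room is host 1.

1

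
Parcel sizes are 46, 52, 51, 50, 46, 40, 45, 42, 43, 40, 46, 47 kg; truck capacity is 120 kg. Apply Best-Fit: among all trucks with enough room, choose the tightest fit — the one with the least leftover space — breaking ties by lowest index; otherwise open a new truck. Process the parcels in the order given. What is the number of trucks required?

46 kg → truck 1 (remaining 74 kg)
52 kg → truck 1 (remaining 22 kg)
51 kg → truck 2 (remaining 69 kg)
50 kg → truck 2 (remaining 19 kg)
46 kg → truck 3 (remaining 74 kg)
40 kg → truck 3 (remaining 34 kg)
45 kg → truck 4 (remaining 75 kg)
42 kg → truck 4 (remaining 33 kg)
43 kg → truck 5 (remaining 77 kg)
40 kg → truck 5 (remaining 37 kg)
46 kg → truck 6 (remaining 74 kg)
47 kg → truck 6 (remaining 27 kg)

6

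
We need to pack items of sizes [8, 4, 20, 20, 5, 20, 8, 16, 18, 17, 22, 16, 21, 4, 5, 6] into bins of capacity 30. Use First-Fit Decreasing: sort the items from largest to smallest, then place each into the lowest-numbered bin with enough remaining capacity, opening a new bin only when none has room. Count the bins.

Sorted descending: 22, 21, 20, 20, 20, 18, 17, 16, 16, 8, 8, 6, 5, 5, 4, 4.
Put 22 in bin 1; 8 remain.
Put 21 in bin 2; 9 remain.
Put 20 in bin 3; 10 remain.
Put 20 in bin 4; 10 remain.
Put 20 in bin 5; 10 remain.
Put 18 in bin 6; 12 remain.
Put 17 in bin 7; 13 remain.
Put 16 in bin 8; 14 remain.
Put 16 in bin 9; 14 remain.
Put 8 in bin 1; 0 remain.
Put 8 in bin 2; 1 remain.
Put 6 in bin 3; 4 remain.
Put 5 in bin 4; 5 remain.
Put 5 in bin 4; 0 remain.
Put 4 in bin 3; 0 remain.
Put 4 in bin 5; 6 remain.

9 bins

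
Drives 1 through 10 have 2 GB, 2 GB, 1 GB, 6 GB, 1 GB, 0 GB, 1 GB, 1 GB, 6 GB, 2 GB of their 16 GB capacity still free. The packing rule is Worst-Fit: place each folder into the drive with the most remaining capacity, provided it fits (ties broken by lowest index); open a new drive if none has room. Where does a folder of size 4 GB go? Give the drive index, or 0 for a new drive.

Drives with room: drive 4 (6 GB), drive 9 (6 GB).
Most room is drive 4 with 6 GB free.

4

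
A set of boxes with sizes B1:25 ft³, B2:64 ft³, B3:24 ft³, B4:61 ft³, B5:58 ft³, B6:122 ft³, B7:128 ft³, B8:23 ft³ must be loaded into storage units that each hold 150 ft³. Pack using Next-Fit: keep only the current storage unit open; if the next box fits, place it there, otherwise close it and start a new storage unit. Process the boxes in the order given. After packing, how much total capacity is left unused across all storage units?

Put B1 (25 ft³) in storage unit 1; 125 ft³ remain.
Put B2 (64 ft³) in storage unit 1; 61 ft³ remain.
Put B3 (24 ft³) in storage unit 1; 37 ft³ remain.
Put B4 (61 ft³) in storage unit 2; 89 ft³ remain.
Put B5 (58 ft³) in storage unit 2; 31 ft³ remain.
Put B6 (122 ft³) in storage unit 3; 28 ft³ remain.
Put B7 (128 ft³) in storage unit 4; 22 ft³ remain.
Put B8 (23 ft³) in storage unit 5; 127 ft³ remain.
5 storage units × 150 ft³ = 750 ft³; used 505 ft³; unused 245 ft³.

245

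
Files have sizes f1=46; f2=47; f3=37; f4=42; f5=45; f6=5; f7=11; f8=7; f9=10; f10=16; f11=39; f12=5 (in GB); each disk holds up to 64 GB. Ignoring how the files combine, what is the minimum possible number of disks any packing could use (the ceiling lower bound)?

Total size = 46 + 47 + 37 + 42 + 45 + 5 + 11 + 7 + 10 + 16 + 39 + 5 = 310 GB.
⌈310 / 64⌉ = 5.

5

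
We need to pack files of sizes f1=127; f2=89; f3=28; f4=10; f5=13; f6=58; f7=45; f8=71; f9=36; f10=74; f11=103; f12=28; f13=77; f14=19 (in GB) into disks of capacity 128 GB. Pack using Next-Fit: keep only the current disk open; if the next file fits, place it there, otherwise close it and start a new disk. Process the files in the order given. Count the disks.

Put f1 (127 GB) in disk 1; 1 GB remain.
Put f2 (89 GB) in disk 2; 39 GB remain.
Put f3 (28 GB) in disk 2; 11 GB remain.
Put f4 (10 GB) in disk 2; 1 GB remain.
Put f5 (13 GB) in disk 3; 115 GB remain.
Put f6 (58 GB) in disk 3; 57 GB remain.
Put f7 (45 GB) in disk 3; 12 GB remain.
Put f8 (71 GB) in disk 4; 57 GB remain.
Put f9 (36 GB) in disk 4; 21 GB remain.
Put f10 (74 GB) in disk 5; 54 GB remain.
Put f11 (103 GB) in disk 6; 25 GB remain.
Put f12 (28 GB) in disk 7; 100 GB remain.
Put f13 (77 GB) in disk 7; 23 GB remain.
Put f14 (19 GB) in disk 7; 4 GB remain.

7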